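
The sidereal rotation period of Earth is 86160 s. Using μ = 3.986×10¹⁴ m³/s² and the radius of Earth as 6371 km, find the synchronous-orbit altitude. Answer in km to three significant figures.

A synchronous orbit has period T, so by Kepler's third law a = (μT²/4π²)^(1/3).
μT²/4π² = 3.986×10¹⁴ × (8.616×10⁴)² / 39.48 = 7.495×10²² m³.
a = 4.216×10⁷ m = 42163 km.
Altitude h = a − R = 42163 − 6371 = 35792 km.

h_sync ≈ 35800 km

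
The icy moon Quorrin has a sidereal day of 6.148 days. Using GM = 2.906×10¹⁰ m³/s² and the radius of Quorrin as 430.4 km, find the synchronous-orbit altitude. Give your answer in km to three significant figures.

h_sync ≈ 5490 km

T = 6.148 days = 5.312×10⁵ s.
A synchronous orbit has period T, so by Kepler's third law a = (μT²/4π²)^(1/3).
μT²/4π² = 2.906×10¹⁰ × (5.312×10⁵)² / 39.48 = 2.077×10²⁰ m³.
a = 5.922×10⁶ m = 5922.1 km.
Altitude h = a − R = 5922.1 − 430.4 = 5491.7 km.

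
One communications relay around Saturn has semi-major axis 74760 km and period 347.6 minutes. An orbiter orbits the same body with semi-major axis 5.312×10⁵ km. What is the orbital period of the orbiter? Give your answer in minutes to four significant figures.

T₂ ≈ 6584 minutes

Kepler's third law: T² ∝ a³, so T₂ = T₁ (a₂/a₁)^(3/2).
a₂/a₁ = 7.105, (a₂/a₁)^(3/2) = 18.94.
T₂ = 347.6 × 18.94 = 6584 minutes.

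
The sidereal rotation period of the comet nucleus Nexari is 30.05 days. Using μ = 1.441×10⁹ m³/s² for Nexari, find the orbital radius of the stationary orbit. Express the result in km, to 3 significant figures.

T = 30.05 days = 2.596×10⁶ s.
A synchronous orbit has period T, so by Kepler's third law a = (μT²/4π²)^(1/3).
μT²/4π² = 1.441×10⁹ × (2.596×10⁶)² / 39.48 = 2.460×10²⁰ m³.
a = 6.266×10⁶ m = 6266.2 km.

r_sync ≈ 6270 km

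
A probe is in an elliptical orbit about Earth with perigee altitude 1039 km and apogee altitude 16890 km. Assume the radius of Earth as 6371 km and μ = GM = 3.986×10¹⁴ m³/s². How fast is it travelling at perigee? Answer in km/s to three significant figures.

v ≈ 9.03 km/s

r_p = 6371 + 1039 = 7410.0 km = 7.4100×10⁶ m.
r_a = 6371 + 16890 = 23261 km = 2.3261×10⁷ m.
Semi-major axis a = (r_p + r_a)/2 = 15336 km = 1.534×10⁷ m.
Vis-viva: v² = μ(2/r − 1/a) = 3.986×10¹⁴ × (2.699×10⁻⁷ − 6.521×10⁻⁸) = 8.159×10⁷ m²/s².
v = 9033 m/s = 9.033 km/s.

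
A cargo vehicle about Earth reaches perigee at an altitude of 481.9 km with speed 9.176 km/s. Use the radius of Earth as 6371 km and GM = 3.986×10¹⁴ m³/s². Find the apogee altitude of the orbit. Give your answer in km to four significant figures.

apogee altitude ≈ 11590 km

r_p = 6371 + 481.9 = 6852.9 km = 6.853×10⁶ m.
Specific energy ε = v²/2 − μ/r = -1.607×10⁷ J/kg, so a = −μ/(2ε) = 1.241×10⁷ m.
The apsides satisfy r_p + r_a = 2a, so the apogee radius is 2a − r_p = 1.796×10⁷ m = 17958 km.
Apogee altitude = 17958 − 6371 = 11587 km.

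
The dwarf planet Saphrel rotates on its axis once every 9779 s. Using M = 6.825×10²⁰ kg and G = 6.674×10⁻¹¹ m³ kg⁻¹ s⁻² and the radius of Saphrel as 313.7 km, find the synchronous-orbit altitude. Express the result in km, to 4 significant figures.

h_sync ≈ 165.9 km

μ = GM = 6.674×10⁻¹¹ × 6.825×10²⁰ = 4.555×10¹⁰ m³/s².
A synchronous orbit has period T, so by Kepler's third law a = (μT²/4π²)^(1/3).
μT²/4π² = 4.555×10¹⁰ × (9.779×10³)² / 39.48 = 1.103×10¹⁷ m³.
a = 4.796×10⁵ m = 479.63 km.
Altitude h = a − R = 479.63 − 313.7 = 165.93 km.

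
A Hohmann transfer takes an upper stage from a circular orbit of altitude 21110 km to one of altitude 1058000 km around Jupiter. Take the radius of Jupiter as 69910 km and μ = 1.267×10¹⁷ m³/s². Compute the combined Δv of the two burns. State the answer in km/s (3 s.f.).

Δv_total ≈ 19.9 km/s

r₁ = 69910 + 21110 = 91020 km = 9.1020×10⁷ m.
r₂ = 69910 + 1058000 = 1127900 km = 1.1279×10⁹ m.
Transfer ellipse a_t = (r₁ + r₂)/2 = 6.095×10⁸ m.
At r₁: circular v_c1 = √(μ/r₁) = 37310 m/s; transfer-perijove v_p = √[μ(2/r₁ − 1/a_t)] = 50760 m/s.
Δv₁ = v_p − v_c1 = 13450 m/s.
At r₂: circular v_c2 = √(μ/r₂) = 10600 m/s; transfer-apojove v_a = √[μ(2/r₂ − 1/a_t)] = 4096 m/s.
Δv₂ = v_c2 − v_a = 6503 m/s.
Total Δv = Δv₁ + Δv₂ = 19950 m/s = 19.95 km/s.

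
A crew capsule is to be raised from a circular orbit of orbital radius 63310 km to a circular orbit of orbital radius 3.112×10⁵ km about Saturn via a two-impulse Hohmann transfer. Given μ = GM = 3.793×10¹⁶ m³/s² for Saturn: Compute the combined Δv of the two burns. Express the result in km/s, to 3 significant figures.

Δv_total ≈ 11.7 km/s

r₁ = 63310 km = 6.331×10⁷ m.
r₂ = 3.112×10⁵ km = 3.112×10⁸ m.
Transfer ellipse a_t = (r₁ + r₂)/2 = 1.873×10⁸ m.
At r₁: circular v_c1 = √(μ/r₁) = 24480 m/s; transfer-perikrone v_p = √[μ(2/r₁ − 1/a_t)] = 31550 m/s.
Δv₁ = v_p − v_c1 = 7077 m/s.
At r₂: circular v_c2 = √(μ/r₂) = 11040 m/s; transfer-apokrone v_a = √[μ(2/r₂ − 1/a_t)] = 6419 m/s.
Δv₂ = v_c2 − v_a = 4621 m/s.
Total Δv = Δv₁ + Δv₂ = 11700 m/s = 11.70 km/s.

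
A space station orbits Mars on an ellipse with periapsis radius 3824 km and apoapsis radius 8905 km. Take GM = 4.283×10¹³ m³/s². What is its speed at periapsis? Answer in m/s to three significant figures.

v ≈ 3960 m/s

Semi-major axis a = (r_p + r_a)/2 = 6364.5 km = 6.364×10⁶ m.
Vis-viva: v² = μ(2/r − 1/a) = 4.283×10¹³ × (5.230×10⁻⁷ − 1.571×10⁻⁷) = 1.567×10⁷ m²/s².
v = 3959 m/s.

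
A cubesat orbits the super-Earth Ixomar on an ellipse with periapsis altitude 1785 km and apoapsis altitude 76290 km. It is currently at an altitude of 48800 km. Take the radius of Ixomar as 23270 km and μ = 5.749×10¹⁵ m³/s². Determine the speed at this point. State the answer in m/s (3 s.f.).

r_p = 23270 + 1785 = 25055 km = 2.5055×10⁷ m.
r_a = 23270 + 76290 = 99560 km = 9.9560×10⁷ m.
r = 23270 + 48800 = 72070 km = 7.207×10⁷ m.
Semi-major axis a = (r_p + r_a)/2 = 62308 km = 6.231×10⁷ m.
Vis-viva: v² = μ(2/r − 1/a) = 5.749×10¹⁵ × (2.775×10⁻⁸ − 1.605×10⁻⁸) = 6.727×10⁷ m²/s².
v = 8202 m/s.

v ≈ 8200 m/s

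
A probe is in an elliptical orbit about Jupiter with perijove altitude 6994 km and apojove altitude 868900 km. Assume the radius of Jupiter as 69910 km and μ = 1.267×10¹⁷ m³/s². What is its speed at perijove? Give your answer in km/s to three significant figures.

r_p = 69910 + 6994 = 76904 km = 7.6904×10⁷ m.
r_a = 69910 + 868900 = 938810 km = 9.3881×10⁸ m.
Semi-major axis a = (r_p + r_a)/2 = 5.0786×10⁵ km = 5.079×10⁸ m.
Vis-viva: v² = μ(2/r − 1/a) = 1.267×10¹⁷ × (2.601×10⁻⁸ − 1.969×10⁻⁹) = 3.046×10⁹ m²/s².
v = 55190 m/s = 55.19 km/s.

v ≈ 55.2 km/s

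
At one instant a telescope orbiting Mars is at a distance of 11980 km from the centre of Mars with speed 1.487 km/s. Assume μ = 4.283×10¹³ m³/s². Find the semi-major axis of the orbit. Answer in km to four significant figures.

r = 1.198×10⁷ m.
Vis-viva rearranged: 1/a = 2/r − v²/μ = 1.669×10⁻⁷ − 5.163×10⁻⁸ = 1.153×10⁻⁷ m⁻¹.
a = 8.672×10⁶ m = 8671.7 km.

a ≈ 8672 km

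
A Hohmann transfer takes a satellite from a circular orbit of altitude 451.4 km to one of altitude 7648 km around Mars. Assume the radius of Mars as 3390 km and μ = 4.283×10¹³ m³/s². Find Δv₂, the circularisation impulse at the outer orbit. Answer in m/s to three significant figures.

r₁ = 3390 + 451.4 = 3841.4 km = 3.8414×10⁶ m.
r₂ = 3390 + 7648 = 11038 km = 1.1038×10⁷ m.
Transfer ellipse a_t = (r₁ + r₂)/2 = 7.440×10⁶ m.
At r₁: circular v_c1 = √(μ/r₁) = 3339 m/s; transfer-periapsis v_p = √[μ(2/r₁ − 1/a_t)] = 4067 m/s.
At r₂: circular v_c2 = √(μ/r₂) = 1970 m/s; transfer-apoapsis v_a = √[μ(2/r₂ − 1/a_t)] = 1415 m/s.
Δv₂ = v_c2 − v_a = 554.4 m/s.

Δv ≈ 554 m/s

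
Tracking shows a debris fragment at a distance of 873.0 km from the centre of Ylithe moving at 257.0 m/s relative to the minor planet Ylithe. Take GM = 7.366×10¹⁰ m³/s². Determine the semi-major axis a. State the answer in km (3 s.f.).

r = 8.730×10⁵ m.
Specific orbital energy ε = v²/2 − μ/r = (257.0)²/2 − 7.366×10¹⁰/8.730×10⁵ = -5.135×10⁴ J/kg.
Since ε = −μ/(2a), a = −μ/(2ε) = 7.172×10⁵ m = 717.22 km.

a ≈ 717 km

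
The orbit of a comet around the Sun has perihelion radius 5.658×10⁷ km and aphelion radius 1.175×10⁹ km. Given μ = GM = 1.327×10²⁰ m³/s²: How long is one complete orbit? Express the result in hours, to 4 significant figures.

T ≈ 73210 hours

Semi-major axis a = (r_p + r_a)/2 = (5.6580×10⁷ + 1.1750×10⁹)/2 = 6.1579×10⁸ km = 6.158×10¹¹ m.
By Kepler's third law T = 2π√(a³/μ) = 2π × 4.195×10⁷ = 2.636×10⁸ s.
= 73210 hours.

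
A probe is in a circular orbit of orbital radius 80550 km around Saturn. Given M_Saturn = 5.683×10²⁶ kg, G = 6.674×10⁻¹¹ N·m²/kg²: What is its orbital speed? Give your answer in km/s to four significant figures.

μ = GM = 6.674×10⁻¹¹ × 5.683×10²⁶ = 3.793×10¹⁶ m³/s².
r = 80550 km = 8.055×10⁷ m.
For a circular orbit v = √(μ/r) = √(3.793×10¹⁶ / 8.055×10⁷) = √(4.709×10⁸) = 21700 m/s.
That is 21.70 km/s.

v ≈ 21.70 km/s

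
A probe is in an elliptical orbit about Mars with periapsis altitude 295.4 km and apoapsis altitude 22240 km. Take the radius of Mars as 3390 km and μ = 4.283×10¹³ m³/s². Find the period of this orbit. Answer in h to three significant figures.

T ≈ 15.0 h

r_p = 3390 + 295.4 = 3685.4 km = 3.6854×10⁶ m.
r_a = 3390 + 22240 = 25630 km = 2.5630×10⁷ m.
Semi-major axis a = (r_p + r_a)/2 = (3685.4 + 25630)/2 = 14658 km = 1.466×10⁷ m.
By Kepler's third law T = 2π√(a³/μ) = 2π × 8.575×10³ = 5.388×10⁴ s.
= 14.97 h.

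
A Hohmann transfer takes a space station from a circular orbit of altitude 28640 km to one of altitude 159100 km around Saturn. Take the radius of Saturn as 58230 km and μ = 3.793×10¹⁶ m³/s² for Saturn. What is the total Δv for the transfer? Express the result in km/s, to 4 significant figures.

Δv_total ≈ 7.309 km/s

r₁ = 58230 + 28640 = 86870 km = 8.6870×10⁷ m.
r₂ = 58230 + 159100 = 217330 km = 2.1733×10⁸ m.
Transfer ellipse a_t = (r₁ + r₂)/2 = 1.521×10⁸ m.
At r₁: circular v_c1 = √(μ/r₁) = 20900 m/s; transfer-perikrone v_p = √[μ(2/r₁ − 1/a_t)] = 24980 m/s.
Δv₁ = v_p − v_c1 = 4082 m/s.
At r₂: circular v_c2 = √(μ/r₂) = 13210 m/s; transfer-apokrone v_a = √[μ(2/r₂ − 1/a_t)] = 9984 m/s.
Δv₂ = v_c2 − v_a = 3227 m/s.
Total Δv = Δv₁ + Δv₂ = 7309 m/s = 7.309 km/s.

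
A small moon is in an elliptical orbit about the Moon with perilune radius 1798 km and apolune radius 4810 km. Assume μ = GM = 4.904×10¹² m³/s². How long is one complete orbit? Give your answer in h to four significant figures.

Semi-major axis a = (r_p + r_a)/2 = (1798.0 + 4810.0)/2 = 3304.0 km = 3.304×10⁶ m.
By Kepler's third law T = 2π√(a³/μ) = 2π × 2.712×10³ = 1.704×10⁴ s.
= 4.733 h.

T ≈ 4.733 h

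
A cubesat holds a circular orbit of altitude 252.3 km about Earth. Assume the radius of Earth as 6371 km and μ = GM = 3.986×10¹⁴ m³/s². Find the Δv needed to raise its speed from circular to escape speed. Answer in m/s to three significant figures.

r = 6371 + 252.3 = 6623.3 km = 6.6233×10⁶ m.
Circular speed v_c = √(μ/r) = 7758 m/s.
Escape speed v_esc = √(2μ/r) = √2 × v_c = 10970 m/s.
Δv = v_esc − v_c = 3213 m/s.

Δv ≈ 3210 m/s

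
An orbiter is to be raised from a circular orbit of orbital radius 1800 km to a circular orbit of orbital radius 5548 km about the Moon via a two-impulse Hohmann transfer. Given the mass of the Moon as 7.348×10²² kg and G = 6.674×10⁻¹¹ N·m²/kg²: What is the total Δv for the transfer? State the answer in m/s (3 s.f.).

Δv_total ≈ 660 m/s

μ = GM = 6.674×10⁻¹¹ × 7.348×10²² = 4.904×10¹² m³/s².
r₁ = 1800 km = 1.800×10⁶ m.
r₂ = 5548 km = 5.548×10⁶ m.
Transfer ellipse a_t = (r₁ + r₂)/2 = 3.674×10⁶ m.
At r₁: circular v_c1 = √(μ/r₁) = 1651 m/s; transfer-perilune v_p = √[μ(2/r₁ − 1/a_t)] = 2028 m/s.
Δv₁ = v_p − v_c1 = 377.7 m/s.
At r₂: circular v_c2 = √(μ/r₂) = 940.2 m/s; transfer-apolune v_a = √[μ(2/r₂ − 1/a_t)] = 658.1 m/s.
Δv₂ = v_c2 − v_a = 282.1 m/s.
Total Δv = Δv₁ + Δv₂ = 659.8 m/s.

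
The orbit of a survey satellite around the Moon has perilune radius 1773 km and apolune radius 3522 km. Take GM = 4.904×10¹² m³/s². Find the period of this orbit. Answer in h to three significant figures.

Semi-major axis a = (r_p + r_a)/2 = (1773.0 + 3522.0)/2 = 2647.5 km = 2.648×10⁶ m.
By Kepler's third law T = 2π√(a³/μ) = 2π × 1.945×10³ = 1.222×10⁴ s.
= 3.395 h.

T ≈ 3.40 h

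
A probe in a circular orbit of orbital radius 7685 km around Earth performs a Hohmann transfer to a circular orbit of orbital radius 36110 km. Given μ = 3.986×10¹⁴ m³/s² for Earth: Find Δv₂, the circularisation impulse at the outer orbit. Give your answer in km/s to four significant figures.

Δv ≈ 1.354 km/s

r₁ = 7685 km = 7.685×10⁶ m.
r₂ = 36110 km = 3.611×10⁷ m.
Transfer ellipse a_t = (r₁ + r₂)/2 = 2.190×10⁷ m.
At r₁: circular v_c1 = √(μ/r₁) = 7202 m/s; transfer-perigee v_p = √[μ(2/r₁ − 1/a_t)] = 9248 m/s.
At r₂: circular v_c2 = √(μ/r₂) = 3322 m/s; transfer-apogee v_a = √[μ(2/r₂ − 1/a_t)] = 1968 m/s.
Δv₂ = v_c2 − v_a = 1354 m/s.
= 1.354 km/s.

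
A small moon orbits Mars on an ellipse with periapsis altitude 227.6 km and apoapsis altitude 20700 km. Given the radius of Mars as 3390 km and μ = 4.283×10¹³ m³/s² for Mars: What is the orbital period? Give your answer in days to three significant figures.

r_p = 3390 + 227.6 = 3617.6 km = 3.6176×10⁶ m.
r_a = 3390 + 20700 = 24090 km = 2.4090×10⁷ m.
Semi-major axis a = (r_p + r_a)/2 = (3617.6 + 24090)/2 = 13854 km = 1.385×10⁷ m.
By Kepler's third law T = 2π√(a³/μ) = 2π × 7.879×10³ = 4.951×10⁴ s.
= 0.573 days.

T ≈ 0.573 days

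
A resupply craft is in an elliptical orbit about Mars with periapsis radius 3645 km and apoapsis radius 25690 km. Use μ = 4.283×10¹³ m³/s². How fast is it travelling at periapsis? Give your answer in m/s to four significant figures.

Semi-major axis a = (r_p + r_a)/2 = 14668 km = 1.467×10⁷ m.
Vis-viva: v² = μ(2/r − 1/a) = 4.283×10¹³ × (5.487×10⁻⁷ − 6.818×10⁻⁸) = 2.058×10⁷ m²/s².
v = 4537 m/s.

v ≈ 4537 m/s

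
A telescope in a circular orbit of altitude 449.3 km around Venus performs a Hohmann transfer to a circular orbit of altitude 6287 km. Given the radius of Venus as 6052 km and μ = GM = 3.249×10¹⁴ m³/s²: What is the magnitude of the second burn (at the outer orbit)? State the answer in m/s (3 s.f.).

Δv ≈ 868 m/s

r₁ = 6052 + 449.3 = 6501.3 km = 6.5013×10⁶ m.
r₂ = 6052 + 6287 = 12339 km = 1.2339×10⁷ m.
Transfer ellipse a_t = (r₁ + r₂)/2 = 9.420×10⁶ m.
At r₁: circular v_c1 = √(μ/r₁) = 7069 m/s; transfer-periapsis v_p = √[μ(2/r₁ − 1/a_t)] = 8091 m/s.
At r₂: circular v_c2 = √(μ/r₂) = 5131 m/s; transfer-apoapsis v_a = √[μ(2/r₂ − 1/a_t)] = 4263 m/s.
Δv₂ = v_c2 − v_a = 868.5 m/s.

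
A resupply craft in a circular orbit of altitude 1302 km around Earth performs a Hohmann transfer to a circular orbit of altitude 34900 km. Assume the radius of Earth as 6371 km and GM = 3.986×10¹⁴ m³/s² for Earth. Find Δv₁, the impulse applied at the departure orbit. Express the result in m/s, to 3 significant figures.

r₁ = 6371 + 1302 = 7673.0 km = 7.6730×10⁶ m.
r₂ = 6371 + 34900 = 41271 km = 4.1271×10⁷ m.
Transfer ellipse a_t = (r₁ + r₂)/2 = 2.447×10⁷ m.
At r₁: circular v_c1 = √(μ/r₁) = 7208 m/s; transfer-perigee v_p = √[μ(2/r₁ − 1/a_t)] = 9360 m/s.
Δv₁ = v_p − v_c1 = 2152 m/s.

Δv ≈ 2150 m/s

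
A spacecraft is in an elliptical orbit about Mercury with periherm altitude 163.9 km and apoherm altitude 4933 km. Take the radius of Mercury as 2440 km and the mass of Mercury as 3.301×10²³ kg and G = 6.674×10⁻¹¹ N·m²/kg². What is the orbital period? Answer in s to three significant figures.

μ = GM = 6.674×10⁻¹¹ × 3.301×10²³ = 2.203×10¹³ m³/s².
r_p = 2440 + 163.9 = 2603.9 km = 2.6039×10⁶ m.
r_a = 2440 + 4933 = 7373.0 km = 7.3730×10⁶ m.
Semi-major axis a = (r_p + r_a)/2 = (2603.9 + 7373.0)/2 = 4988.4 km = 4.988×10⁶ m.
By Kepler's third law T = 2π√(a³/μ) = 2π × 2.374×10³ = 1.491×10⁴ s.

T ≈ 14900 s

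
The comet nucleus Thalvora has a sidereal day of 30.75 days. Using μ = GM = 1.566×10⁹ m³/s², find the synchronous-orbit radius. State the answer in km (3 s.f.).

r_sync ≈ 6540 km

T = 30.75 days = 2.657×10⁶ s.
A synchronous orbit has period T, so by Kepler's third law a = (μT²/4π²)^(1/3).
μT²/4π² = 1.566×10⁹ × (2.657×10⁶)² / 39.48 = 2.800×10²⁰ m³.
a = 6.542×10⁶ m = 6542.1 km.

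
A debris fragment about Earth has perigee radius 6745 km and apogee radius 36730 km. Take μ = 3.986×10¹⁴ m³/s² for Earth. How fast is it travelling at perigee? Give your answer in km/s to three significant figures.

v ≈ 9.99 km/s

Semi-major axis a = (r_p + r_a)/2 = 21738 km = 2.174×10⁷ m.
Vis-viva: v² = μ(2/r − 1/a) = 3.986×10¹⁴ × (2.965×10⁻⁷ − 4.600×10⁻⁸) = 9.985×10⁷ m²/s².
v = 9993 m/s = 9.993 km/s.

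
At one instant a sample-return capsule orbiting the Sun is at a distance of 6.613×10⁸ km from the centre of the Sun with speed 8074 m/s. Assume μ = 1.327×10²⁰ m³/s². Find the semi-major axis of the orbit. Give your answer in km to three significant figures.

r = 6.613×10¹¹ m.
Specific orbital energy ε = v²/2 − μ/r = (8074)²/2 − 1.327×10²⁰/6.613×10¹¹ = -1.681×10⁸ J/kg.
Since ε = −μ/(2a), a = −μ/(2ε) = 3.948×10¹¹ m = 3.9477×10⁸ km.

a ≈ 3.95×10⁸ km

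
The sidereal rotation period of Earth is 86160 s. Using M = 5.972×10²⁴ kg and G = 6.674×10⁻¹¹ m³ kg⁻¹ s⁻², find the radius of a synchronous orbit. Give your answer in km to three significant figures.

r_sync ≈ 42200 km

μ = GM = 6.674×10⁻¹¹ × 5.972×10²⁴ = 3.986×10¹⁴ m³/s².
A synchronous orbit has period T, so by Kepler's third law a = (μT²/4π²)^(1/3).
μT²/4π² = 3.986×10¹⁴ × (8.616×10⁴)² / 39.48 = 7.495×10²² m³.
a = 4.216×10⁷ m = 42162 km.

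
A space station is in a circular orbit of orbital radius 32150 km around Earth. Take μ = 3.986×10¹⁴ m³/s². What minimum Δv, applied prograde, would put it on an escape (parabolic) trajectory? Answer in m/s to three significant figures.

r = 32150 km = 3.215×10⁷ m.
Circular speed v_c = √(μ/r) = 3521 m/s.
Escape speed v_esc = √(2μ/r) = √2 × v_c = 4980 m/s.
Δv = v_esc − v_c = 1458 m/s.

Δv ≈ 1460 m/s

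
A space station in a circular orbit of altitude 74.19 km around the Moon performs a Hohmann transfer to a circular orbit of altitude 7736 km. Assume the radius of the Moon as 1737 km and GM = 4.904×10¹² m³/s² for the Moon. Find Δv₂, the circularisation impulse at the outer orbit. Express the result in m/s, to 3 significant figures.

r₁ = 1737 + 74.19 = 1811.2 km = 1.8112×10⁶ m.
r₂ = 1737 + 7736 = 9473.0 km = 9.4730×10⁶ m.
Transfer ellipse a_t = (r₁ + r₂)/2 = 5.642×10⁶ m.
At r₁: circular v_c1 = √(μ/r₁) = 1645 m/s; transfer-perilune v_p = √[μ(2/r₁ − 1/a_t)] = 2132 m/s.
At r₂: circular v_c2 = √(μ/r₂) = 719.5 m/s; transfer-apolune v_a = √[μ(2/r₂ − 1/a_t)] = 407.7 m/s.
Δv₂ = v_c2 − v_a = 311.8 m/s.

Δv ≈ 312 m/s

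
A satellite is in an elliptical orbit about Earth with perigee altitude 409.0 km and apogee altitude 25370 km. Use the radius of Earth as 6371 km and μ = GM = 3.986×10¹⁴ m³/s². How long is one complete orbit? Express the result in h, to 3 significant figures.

T ≈ 7.39 h

r_p = 6371 + 409.0 = 6780.0 km = 6.7800×10⁶ m.
r_a = 6371 + 25370 = 31741 km = 3.1741×10⁷ m.
Semi-major axis a = (r_p + r_a)/2 = (6780.0 + 31741)/2 = 19260 km = 1.926×10⁷ m.
By Kepler's third law T = 2π√(a³/μ) = 2π × 4.234×10³ = 2.660×10⁴ s.
= 7.389 h.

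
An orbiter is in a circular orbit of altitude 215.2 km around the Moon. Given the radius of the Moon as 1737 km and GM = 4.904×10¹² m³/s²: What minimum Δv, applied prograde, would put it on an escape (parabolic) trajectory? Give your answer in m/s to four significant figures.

Δv ≈ 656.5 m/s

r = 1737 + 215.2 = 1952.2 km = 1.9522×10⁶ m.
Circular speed v_c = √(μ/r) = 1585 m/s.
Escape speed v_esc = √(2μ/r) = √2 × v_c = 2241 m/s.
Δv = v_esc − v_c = 656.5 m/s.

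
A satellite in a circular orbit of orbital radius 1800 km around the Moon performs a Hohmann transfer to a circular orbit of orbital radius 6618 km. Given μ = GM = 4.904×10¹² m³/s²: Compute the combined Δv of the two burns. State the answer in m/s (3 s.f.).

r₁ = 1800 km = 1.800×10⁶ m.
r₂ = 6618 km = 6.618×10⁶ m.
Transfer ellipse a_t = (r₁ + r₂)/2 = 4.209×10⁶ m.
At r₁: circular v_c1 = √(μ/r₁) = 1651 m/s; transfer-perilune v_p = √[μ(2/r₁ − 1/a_t)] = 2070 m/s.
Δv₁ = v_p − v_c1 = 419.1 m/s.
At r₂: circular v_c2 = √(μ/r₂) = 860.8 m/s; transfer-apolune v_a = √[μ(2/r₂ − 1/a_t)] = 562.9 m/s.
Δv₂ = v_c2 − v_a = 297.9 m/s.
Total Δv = Δv₁ + Δv₂ = 717.0 m/s.

Δv_total ≈ 717 m/s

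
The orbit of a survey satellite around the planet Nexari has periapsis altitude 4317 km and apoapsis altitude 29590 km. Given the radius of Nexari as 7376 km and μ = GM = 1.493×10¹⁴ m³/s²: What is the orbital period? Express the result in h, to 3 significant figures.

r_p = 7376 + 4317 = 11693 km = 1.1693×10⁷ m.
r_a = 7376 + 29590 = 36966 km = 3.6966×10⁷ m.
Semi-major axis a = (r_p + r_a)/2 = (11693 + 36966)/2 = 24330 km = 2.433×10⁷ m.
By Kepler's third law T = 2π√(a³/μ) = 2π × 9.821×10³ = 6.171×10⁴ s.
= 17.14 h.

T ≈ 17.1 h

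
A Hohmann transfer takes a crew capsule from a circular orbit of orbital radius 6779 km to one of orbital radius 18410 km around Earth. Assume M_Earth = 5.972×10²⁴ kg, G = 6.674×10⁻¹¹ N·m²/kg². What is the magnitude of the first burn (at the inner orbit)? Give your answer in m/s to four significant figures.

Δv ≈ 1603 m/s

μ = GM = 6.674×10⁻¹¹ × 5.972×10²⁴ = 3.986×10¹⁴ m³/s².
r₁ = 6779 km = 6.779×10⁶ m.
r₂ = 18410 km = 1.841×10⁷ m.
Transfer ellipse a_t = (r₁ + r₂)/2 = 1.259×10⁷ m.
At r₁: circular v_c1 = √(μ/r₁) = 7668 m/s; transfer-perigee v_p = √[μ(2/r₁ − 1/a_t)] = 9271 m/s.
Δv₁ = v_p − v_c1 = 1603 m/s.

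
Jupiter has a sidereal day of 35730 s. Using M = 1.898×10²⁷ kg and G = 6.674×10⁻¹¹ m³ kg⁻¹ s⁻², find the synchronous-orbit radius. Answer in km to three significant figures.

μ = GM = 6.674×10⁻¹¹ × 1.898×10²⁷ = 1.267×10¹⁷ m³/s².
A synchronous orbit has period T, so by Kepler's third law a = (μT²/4π²)^(1/3).
μT²/4π² = 1.267×10¹⁷ × (3.573×10⁴)² / 39.48 = 4.096×10²⁴ m³.
a = 1.600×10⁸ m = 1.6000×10⁵ km.

r_sync ≈ 1.60×10⁵ km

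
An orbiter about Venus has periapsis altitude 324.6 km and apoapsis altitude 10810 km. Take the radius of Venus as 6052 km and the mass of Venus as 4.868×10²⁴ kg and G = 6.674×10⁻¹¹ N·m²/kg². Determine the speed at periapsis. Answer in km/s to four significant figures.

μ = GM = 6.674×10⁻¹¹ × 4.868×10²⁴ = 3.249×10¹⁴ m³/s².
r_p = 6052 + 324.6 = 6376.6 km = 6.3766×10⁶ m.
r_a = 6052 + 10810 = 16862 km = 1.6862×10⁷ m.
Semi-major axis a = (r_p + r_a)/2 = 11619 km = 1.162×10⁷ m.
Vis-viva: v² = μ(2/r − 1/a) = 3.249×10¹⁴ × (3.136×10⁻⁷ − 8.606×10⁻⁸) = 7.394×10⁷ m²/s².
v = 8599 m/s = 8.599 km/s.

v ≈ 8.599 km/s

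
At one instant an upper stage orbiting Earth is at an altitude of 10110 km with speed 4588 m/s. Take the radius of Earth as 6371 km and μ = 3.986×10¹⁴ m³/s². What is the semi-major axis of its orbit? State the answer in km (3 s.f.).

r = 6371 + 10110 = 16481 km = 1.648×10⁷ m.
Vis-viva rearranged: 1/a = 2/r − v²/μ = 1.214×10⁻⁷ − 5.281×10⁻⁸ = 6.854×10⁻⁸ m⁻¹.
a = 1.459×10⁷ m = 14589 km.

a ≈ 14600 km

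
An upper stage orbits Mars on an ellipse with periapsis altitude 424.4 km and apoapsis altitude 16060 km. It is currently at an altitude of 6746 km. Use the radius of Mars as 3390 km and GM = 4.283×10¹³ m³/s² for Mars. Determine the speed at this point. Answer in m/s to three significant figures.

r_p = 3390 + 424.4 = 3814.4 km = 3.8144×10⁶ m.
r_a = 3390 + 16060 = 19450 km = 1.9450×10⁷ m.
r = 3390 + 6746 = 10136 km = 1.014×10⁷ m.
Semi-major axis a = (r_p + r_a)/2 = 11632 km = 1.163×10⁷ m.
Vis-viva: v² = μ(2/r − 1/a) = 4.283×10¹³ × (1.973×10⁻⁷ − 8.597×10⁻⁸) = 4.769×10⁶ m²/s².
v = 2184 m/s.

v ≈ 2180 m/s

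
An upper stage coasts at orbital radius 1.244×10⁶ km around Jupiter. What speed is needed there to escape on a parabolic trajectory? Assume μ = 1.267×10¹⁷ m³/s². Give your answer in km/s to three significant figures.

v_esc ≈ 14.3 km/s

r = 1.244×10⁶ km = 1.244×10⁹ m.
Escape speed v_esc = √(2μ/r) = √(2 × 1.267×10¹⁷ / 1.244×10⁹) = √(2.037×10⁸) = 14270 m/s.
= 14.27 km/s.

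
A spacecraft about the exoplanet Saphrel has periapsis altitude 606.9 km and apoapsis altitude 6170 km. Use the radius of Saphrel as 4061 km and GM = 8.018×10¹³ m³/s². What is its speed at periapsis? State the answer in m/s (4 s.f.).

r_p = 4061 + 606.9 = 4667.9 km = 4.6679×10⁶ m.
r_a = 4061 + 6170 = 10231 km = 1.0231×10⁷ m.
Semi-major axis a = (r_p + r_a)/2 = 7449.4 km = 7.449×10⁶ m.
Vis-viva: v² = μ(2/r − 1/a) = 8.018×10¹³ × (4.285×10⁻⁷ − 1.342×10⁻⁷) = 2.359×10⁷ m²/s².
v = 4857 m/s.

v ≈ 4857 m/s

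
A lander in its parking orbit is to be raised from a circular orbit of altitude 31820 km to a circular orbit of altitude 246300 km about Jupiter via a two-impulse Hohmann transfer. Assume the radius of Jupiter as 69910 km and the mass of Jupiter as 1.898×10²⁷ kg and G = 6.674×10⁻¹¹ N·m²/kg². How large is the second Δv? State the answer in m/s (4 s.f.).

μ = GM = 6.674×10⁻¹¹ × 1.898×10²⁷ = 1.267×10¹⁷ m³/s².
r₁ = 69910 + 31820 = 101730 km = 1.0173×10⁸ m.
r₂ = 69910 + 246300 = 316210 km = 3.1621×10⁸ m.
Transfer ellipse a_t = (r₁ + r₂)/2 = 2.090×10⁸ m.
At r₁: circular v_c1 = √(μ/r₁) = 35290 m/s; transfer-perijove v_p = √[μ(2/r₁ − 1/a_t)] = 43410 m/s.
At r₂: circular v_c2 = √(μ/r₂) = 20010 m/s; transfer-apojove v_a = √[μ(2/r₂ − 1/a_t)] = 13960 m/s.
Δv₂ = v_c2 − v_a = 6050 m/s.

Δv ≈ 6050 m/s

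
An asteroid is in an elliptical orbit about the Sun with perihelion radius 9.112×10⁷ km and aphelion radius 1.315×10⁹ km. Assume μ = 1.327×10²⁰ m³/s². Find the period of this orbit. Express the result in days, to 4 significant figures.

Semi-major axis a = (r_p + r_a)/2 = (9.1120×10⁷ + 1.3150×10⁹)/2 = 7.0306×10⁸ km = 7.031×10¹¹ m.
By Kepler's third law T = 2π√(a³/μ) = 2π × 5.117×10⁷ = 3.215×10⁸ s.
= 3722 days.

T ≈ 3722 days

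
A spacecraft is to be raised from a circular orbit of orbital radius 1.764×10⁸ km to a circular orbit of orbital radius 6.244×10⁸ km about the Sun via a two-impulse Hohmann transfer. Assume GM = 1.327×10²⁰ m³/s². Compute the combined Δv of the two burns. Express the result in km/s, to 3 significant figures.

r₁ = 1.764×10⁸ km = 1.764×10¹¹ m.
r₂ = 6.244×10⁸ km = 6.244×10¹¹ m.
Transfer ellipse a_t = (r₁ + r₂)/2 = 4.004×10¹¹ m.
At r₁: circular v_c1 = √(μ/r₁) = 27430 m/s; transfer-perihelion v_p = √[μ(2/r₁ − 1/a_t)] = 34250 m/s.
Δv₁ = v_p − v_c1 = 6823 m/s.
At r₂: circular v_c2 = √(μ/r₂) = 14580 m/s; transfer-aphelion v_a = √[μ(2/r₂ − 1/a_t)] = 9676 m/s.
Δv₂ = v_c2 − v_a = 4902 m/s.
Total Δv = Δv₁ + Δv₂ = 11730 m/s = 11.73 km/s.

Δv_total ≈ 11.7 km/s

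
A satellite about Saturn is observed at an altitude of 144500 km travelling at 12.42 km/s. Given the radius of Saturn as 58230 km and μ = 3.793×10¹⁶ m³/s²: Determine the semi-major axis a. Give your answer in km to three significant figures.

r = 58230 + 144500 = 2.0273×10⁵ km = 2.027×10⁸ m.
Vis-viva rearranged: 1/a = 2/r − v²/μ = 9.865×10⁻⁹ − 4.067×10⁻⁹ = 5.798×10⁻⁹ m⁻¹.
a = 1.725×10⁸ m = 1.7246×10⁵ km.

a ≈ 1.72×10⁵ km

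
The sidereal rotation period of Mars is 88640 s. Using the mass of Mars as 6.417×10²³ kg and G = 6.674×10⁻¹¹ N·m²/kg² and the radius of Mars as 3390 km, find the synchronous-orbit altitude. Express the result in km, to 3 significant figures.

μ = GM = 6.674×10⁻¹¹ × 6.417×10²³ = 4.283×10¹³ m³/s².
A synchronous orbit has period T, so by Kepler's third law a = (μT²/4π²)^(1/3).
μT²/4π² = 4.283×10¹³ × (8.864×10⁴)² / 39.48 = 8.524×10²¹ m³.
a = 2.043×10⁷ m = 20427 km.
Altitude h = a − R = 20427 − 3390 = 17037 km.

h_sync ≈ 17000 km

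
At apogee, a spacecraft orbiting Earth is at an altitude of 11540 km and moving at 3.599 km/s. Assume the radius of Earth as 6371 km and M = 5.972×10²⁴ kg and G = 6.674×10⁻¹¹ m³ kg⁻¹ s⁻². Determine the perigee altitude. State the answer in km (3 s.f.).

perigee altitude ≈ 982 km

μ = GM = 6.674×10⁻¹¹ × 5.972×10²⁴ = 3.986×10¹⁴ m³/s².
r_a = 6371 + 11540 = 17911 km = 1.791×10⁷ m.
Specific energy ε = v²/2 − μ/r = -1.578×10⁷ J/kg, so a = −μ/(2ε) = 1.263×10⁷ m.
The apsides satisfy r_p + r_a = 2a, so the perigee radius is 2a − r_a = 7.353×10⁶ m = 7352.6 km.
Perigee altitude = 7352.6 − 6371 = 981.64 km.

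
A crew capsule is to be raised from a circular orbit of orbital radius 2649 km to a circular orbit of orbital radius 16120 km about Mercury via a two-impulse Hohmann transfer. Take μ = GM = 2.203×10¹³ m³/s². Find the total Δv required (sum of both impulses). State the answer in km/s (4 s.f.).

Δv_total ≈ 1.444 km/s

r₁ = 2649 km = 2.649×10⁶ m.
r₂ = 16120 km = 1.612×10⁷ m.
Transfer ellipse a_t = (r₁ + r₂)/2 = 9.384×10⁶ m.
At r₁: circular v_c1 = √(μ/r₁) = 2884 m/s; transfer-periherm v_p = √[μ(2/r₁ − 1/a_t)] = 3780 m/s.
Δv₁ = v_p − v_c1 = 895.8 m/s.
At r₂: circular v_c2 = √(μ/r₂) = 1169 m/s; transfer-apoherm v_a = √[μ(2/r₂ − 1/a_t)] = 621.1 m/s.
Δv₂ = v_c2 − v_a = 547.9 m/s.
Total Δv = Δv₁ + Δv₂ = 1444 m/s = 1.444 km/s.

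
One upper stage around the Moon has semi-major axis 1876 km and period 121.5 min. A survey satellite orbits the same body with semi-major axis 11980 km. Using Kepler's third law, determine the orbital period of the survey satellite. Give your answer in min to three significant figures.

T₂ ≈ 1960 min

Kepler's third law: T² ∝ a³, so T₂ = T₁ (a₂/a₁)^(3/2).
a₂/a₁ = 6.386, (a₂/a₁)^(3/2) = 16.14.
T₂ = 121.5 × 16.14 = 1961 min.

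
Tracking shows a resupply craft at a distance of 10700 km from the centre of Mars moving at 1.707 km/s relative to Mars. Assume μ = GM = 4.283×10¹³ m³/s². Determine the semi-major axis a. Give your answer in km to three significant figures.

a ≈ 8410 km

r = 1.070×10⁷ m.
Vis-viva rearranged: 1/a = 2/r − v²/μ = 1.869×10⁻⁷ − 6.803×10⁻⁸ = 1.189×10⁻⁷ m⁻¹.
a = 8.412×10⁶ m = 8411.6 km.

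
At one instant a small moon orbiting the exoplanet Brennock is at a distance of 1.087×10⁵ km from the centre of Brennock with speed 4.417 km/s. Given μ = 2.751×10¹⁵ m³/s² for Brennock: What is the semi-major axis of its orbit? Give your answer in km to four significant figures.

r = 1.087×10⁸ m.
Specific orbital energy ε = v²/2 − μ/r = (4417)²/2 − 2.751×10¹⁵/1.087×10⁸ = -1.555×10⁷ J/kg.
Since ε = −μ/(2a), a = −μ/(2ε) = 8.844×10⁷ m = 88438 km.

a ≈ 88440 km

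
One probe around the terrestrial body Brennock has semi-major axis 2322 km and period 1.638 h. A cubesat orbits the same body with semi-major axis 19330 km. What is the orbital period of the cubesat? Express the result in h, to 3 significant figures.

Kepler's third law: T² ∝ a³, so T₂ = T₁ (a₂/a₁)^(3/2).
a₂/a₁ = 8.325, (a₂/a₁)^(3/2) = 24.02.
T₂ = 1.638 × 24.02 = 39.34 h.

T₂ ≈ 39.3 h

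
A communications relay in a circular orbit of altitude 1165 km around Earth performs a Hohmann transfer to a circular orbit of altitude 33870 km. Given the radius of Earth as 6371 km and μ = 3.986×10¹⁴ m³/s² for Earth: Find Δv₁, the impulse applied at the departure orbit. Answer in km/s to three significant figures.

Δv ≈ 2.17 km/s

r₁ = 6371 + 1165 = 7536.0 km = 7.5360×10⁶ m.
r₂ = 6371 + 33870 = 40241 km = 4.0241×10⁷ m.
Transfer ellipse a_t = (r₁ + r₂)/2 = 2.389×10⁷ m.
At r₁: circular v_c1 = √(μ/r₁) = 7273 m/s; transfer-perigee v_p = √[μ(2/r₁ − 1/a_t)] = 9439 m/s.
Δv₁ = v_p − v_c1 = 2167 m/s.
= 2.167 km/s.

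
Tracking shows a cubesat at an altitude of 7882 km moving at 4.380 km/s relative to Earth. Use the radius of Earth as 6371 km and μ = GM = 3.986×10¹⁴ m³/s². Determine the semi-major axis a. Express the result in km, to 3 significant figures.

r = 6371 + 7882 = 14253 km = 1.425×10⁷ m.
Specific orbital energy ε = v²/2 − μ/r = (4380)²/2 − 3.986×10¹⁴/1.425×10⁷ = -1.837×10⁷ J/kg.
Since ε = −μ/(2a), a = −μ/(2ε) = 1.085×10⁷ m = 10847 km.

a ≈ 10800 km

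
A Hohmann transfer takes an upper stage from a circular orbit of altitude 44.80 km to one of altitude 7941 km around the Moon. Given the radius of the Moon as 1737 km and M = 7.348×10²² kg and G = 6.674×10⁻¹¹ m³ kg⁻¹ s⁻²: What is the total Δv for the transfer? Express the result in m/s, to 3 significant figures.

Δv_total ≈ 812 m/s

μ = GM = 6.674×10⁻¹¹ × 7.348×10²² = 4.904×10¹² m³/s².
r₁ = 1737 + 44.80 = 1781.8 km = 1.7818×10⁶ m.
r₂ = 1737 + 7941 = 9678.0 km = 9.6780×10⁶ m.
Transfer ellipse a_t = (r₁ + r₂)/2 = 5.730×10⁶ m.
At r₁: circular v_c1 = √(μ/r₁) = 1659 m/s; transfer-perilune v_p = √[μ(2/r₁ − 1/a_t)] = 2156 m/s.
Δv₁ = v_p − v_c1 = 497.1 m/s.
At r₂: circular v_c2 = √(μ/r₂) = 711.8 m/s; transfer-apolune v_a = √[μ(2/r₂ − 1/a_t)] = 397.0 m/s.
Δv₂ = v_c2 − v_a = 314.9 m/s.
Total Δv = Δv₁ + Δv₂ = 812.0 m/s.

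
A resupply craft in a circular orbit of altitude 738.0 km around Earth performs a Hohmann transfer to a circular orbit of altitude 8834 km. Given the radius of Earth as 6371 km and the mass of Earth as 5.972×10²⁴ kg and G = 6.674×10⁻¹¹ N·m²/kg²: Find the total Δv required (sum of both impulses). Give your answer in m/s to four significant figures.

μ = GM = 6.674×10⁻¹¹ × 5.972×10²⁴ = 3.986×10¹⁴ m³/s².
r₁ = 6371 + 738.0 = 7109.0 km = 7.1090×10⁶ m.
r₂ = 6371 + 8834 = 15205 km = 1.5205×10⁷ m.
Transfer ellipse a_t = (r₁ + r₂)/2 = 1.116×10⁷ m.
At r₁: circular v_c1 = √(μ/r₁) = 7488 m/s; transfer-perigee v_p = √[μ(2/r₁ − 1/a_t)] = 8741 m/s.
Δv₁ = v_p − v_c1 = 1253 m/s.
At r₂: circular v_c2 = √(μ/r₂) = 5120 m/s; transfer-apogee v_a = √[μ(2/r₂ − 1/a_t)] = 4087 m/s.
Δv₂ = v_c2 − v_a = 1033 m/s.
Total Δv = Δv₁ + Δv₂ = 2286 m/s.

Δv_total ≈ 2286 m/s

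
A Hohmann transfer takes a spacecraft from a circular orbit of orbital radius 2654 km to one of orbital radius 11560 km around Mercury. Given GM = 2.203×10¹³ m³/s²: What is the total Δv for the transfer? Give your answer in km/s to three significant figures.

Δv_total ≈ 1.33 km/s

r₁ = 2654 km = 2.654×10⁶ m.
r₂ = 11560 km = 1.156×10⁷ m.
Transfer ellipse a_t = (r₁ + r₂)/2 = 7.107×10⁶ m.
At r₁: circular v_c1 = √(μ/r₁) = 2881 m/s; transfer-periherm v_p = √[μ(2/r₁ − 1/a_t)] = 3674 m/s.
Δv₁ = v_p − v_c1 = 793.4 m/s.
At r₂: circular v_c2 = √(μ/r₂) = 1380 m/s; transfer-apoherm v_a = √[μ(2/r₂ − 1/a_t)] = 843.6 m/s.
Δv₂ = v_c2 − v_a = 536.9 m/s.
Total Δv = Δv₁ + Δv₂ = 1330 m/s = 1.330 km/s.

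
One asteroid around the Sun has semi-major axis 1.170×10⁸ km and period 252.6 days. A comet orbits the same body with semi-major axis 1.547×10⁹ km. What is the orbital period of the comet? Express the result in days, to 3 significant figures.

T₂ ≈ 12100 days

Kepler's third law: T² ∝ a³, so T₂ = T₁ (a₂/a₁)^(3/2).
a₂/a₁ = 13.22, (a₂/a₁)^(3/2) = 48.08.
T₂ = 252.6 × 48.08 = 12140 days.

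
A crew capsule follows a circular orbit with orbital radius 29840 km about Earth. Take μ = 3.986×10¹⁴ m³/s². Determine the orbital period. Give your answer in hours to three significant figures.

T ≈ 14.2 hours

r = 29840 km = 2.984×10⁷ m.
Kepler's third law: T = 2π√(r³/μ) = 2π√((2.984×10⁷)³ / 3.986×10¹⁴).
r³/μ = 6.666×10⁷ s², so T = 2π × 8.164×10³ = 5.130×10⁴ s.
Converting: 5.130×10⁴ s ÷ 3600 = 14.25 hours.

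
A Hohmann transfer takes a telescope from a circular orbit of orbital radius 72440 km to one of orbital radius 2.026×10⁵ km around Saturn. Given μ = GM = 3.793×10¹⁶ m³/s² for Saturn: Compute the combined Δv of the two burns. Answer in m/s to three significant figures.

r₁ = 72440 km = 7.244×10⁷ m.
r₂ = 2.026×10⁵ km = 2.026×10⁸ m.
Transfer ellipse a_t = (r₁ + r₂)/2 = 1.375×10⁸ m.
At r₁: circular v_c1 = √(μ/r₁) = 22880 m/s; transfer-perikrone v_p = √[μ(2/r₁ − 1/a_t)] = 27770 m/s.
Δv₁ = v_p − v_c1 = 4892 m/s.
At r₂: circular v_c2 = √(μ/r₂) = 13680 m/s; transfer-apokrone v_a = √[μ(2/r₂ − 1/a_t)] = 9931 m/s.
Δv₂ = v_c2 − v_a = 3752 m/s.
Total Δv = Δv₁ + Δv₂ = 8644 m/s.

Δv_total ≈ 8640 m/s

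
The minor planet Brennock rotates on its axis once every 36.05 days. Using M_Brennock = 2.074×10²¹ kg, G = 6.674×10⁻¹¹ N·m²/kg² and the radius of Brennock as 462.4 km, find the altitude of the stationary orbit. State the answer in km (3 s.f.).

h_sync ≈ 31900 km

μ = GM = 6.674×10⁻¹¹ × 2.074×10²¹ = 1.384×10¹¹ m³/s².
T = 36.05 days = 3.115×10⁶ s.
A synchronous orbit has period T, so by Kepler's third law a = (μT²/4π²)^(1/3).
μT²/4π² = 1.384×10¹¹ × (3.115×10⁶)² / 39.48 = 3.402×10²² m³.
a = 3.240×10⁷ m = 32401 km.
Altitude h = a − R = 32401 − 462.4 = 31939 km.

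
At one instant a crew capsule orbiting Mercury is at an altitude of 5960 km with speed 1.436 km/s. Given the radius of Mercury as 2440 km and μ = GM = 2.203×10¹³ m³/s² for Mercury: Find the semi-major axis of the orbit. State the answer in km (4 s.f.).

a ≈ 6921 km

r = 2440 + 5960 = 8400.0 km = 8.400×10⁶ m.
Vis-viva rearranged: 1/a = 2/r − v²/μ = 2.381×10⁻⁷ − 9.360×10⁻⁸ = 1.445×10⁻⁷ m⁻¹.
a = 6.921×10⁶ m = 6920.8 km.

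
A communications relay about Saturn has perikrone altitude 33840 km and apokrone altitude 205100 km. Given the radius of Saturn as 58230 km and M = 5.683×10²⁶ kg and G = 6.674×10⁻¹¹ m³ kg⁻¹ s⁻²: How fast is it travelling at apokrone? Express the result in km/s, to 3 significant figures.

μ = GM = 6.674×10⁻¹¹ × 5.683×10²⁶ = 3.793×10¹⁶ m³/s².
r_p = 58230 + 33840 = 92070 km = 9.2070×10⁷ m.
r_a = 58230 + 205100 = 263330 km = 2.6333×10⁸ m.
Semi-major axis a = (r_p + r_a)/2 = 1.7770×10⁵ km = 1.777×10⁸ m.
Vis-viva: v² = μ(2/r − 1/a) = 3.793×10¹⁶ × (7.595×10⁻⁹ − 5.627×10⁻⁹) = 7.463×10⁷ m²/s².
v = 8639 m/s = 8.639 km/s.

v ≈ 8.64 km/s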